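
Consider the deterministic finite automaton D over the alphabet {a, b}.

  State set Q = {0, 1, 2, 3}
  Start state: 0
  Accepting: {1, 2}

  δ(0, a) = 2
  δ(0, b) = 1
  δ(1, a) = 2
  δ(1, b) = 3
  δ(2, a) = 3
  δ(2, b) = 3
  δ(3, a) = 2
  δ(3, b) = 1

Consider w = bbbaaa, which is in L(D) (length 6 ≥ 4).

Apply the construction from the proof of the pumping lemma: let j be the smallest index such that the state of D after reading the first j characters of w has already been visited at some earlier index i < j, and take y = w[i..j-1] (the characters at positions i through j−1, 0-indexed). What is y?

State sequence: 0 -b-> 1 -b-> 3 -b-> 1 -a-> 2 -a-> 3 -a-> 2
First repeat at step 3: 1 was already visited.

So i = 1, j = 3, giving x = w[0:1] = b, y = w[1:3] = bb, z = w[3:6] = aaa.
Check: |xy| = 3 ≤ 4 and |y| = 2 ≥ 1. Reading y takes D from 1 back to 1, so every xyⁱz is accepted.
Pumping length from the standard proof: p = 4 (the number of states). The repeated state found above gives |xy| = j ≤ 4 and |y| = j − i ≥ 1.

bb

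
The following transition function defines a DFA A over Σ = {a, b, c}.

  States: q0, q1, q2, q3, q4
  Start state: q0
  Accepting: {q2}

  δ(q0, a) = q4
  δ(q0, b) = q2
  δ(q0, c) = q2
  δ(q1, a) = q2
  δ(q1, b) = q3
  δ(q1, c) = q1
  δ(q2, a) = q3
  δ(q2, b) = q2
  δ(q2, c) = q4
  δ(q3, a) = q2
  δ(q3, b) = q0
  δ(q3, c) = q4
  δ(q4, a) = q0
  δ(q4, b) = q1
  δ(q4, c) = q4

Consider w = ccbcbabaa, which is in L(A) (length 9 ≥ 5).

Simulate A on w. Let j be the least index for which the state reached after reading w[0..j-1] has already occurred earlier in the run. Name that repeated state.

q1

Run of A on w = c c b c b a b a a:
  step 0: q0  (start)
  step 1: q2  (read c: q0→q2)
  step 2: q4  (read c: q2→q4)
  step 3: q1  (read b: q4→q1)
  step 4: q1  (read c: q1→q1)   ← first repeat (q1 seen earlier)
  step 5: q3  (read b: q1→q3)
  step 6: q2  (read a: q3→q2)
  step 7: q2  (read b: q2→q2)
  step 8: q3  (read a: q2→q3)
  step 9: q2  (read a: q3→q2)

The earliest repeat is at step j = 4: A is in q1, which it already visited at step i = 3.
Pumping length from the standard proof: p = 5 (the number of states). The repeated state found above gives |xy| = j ≤ 5 and |y| = j − i ≥ 1.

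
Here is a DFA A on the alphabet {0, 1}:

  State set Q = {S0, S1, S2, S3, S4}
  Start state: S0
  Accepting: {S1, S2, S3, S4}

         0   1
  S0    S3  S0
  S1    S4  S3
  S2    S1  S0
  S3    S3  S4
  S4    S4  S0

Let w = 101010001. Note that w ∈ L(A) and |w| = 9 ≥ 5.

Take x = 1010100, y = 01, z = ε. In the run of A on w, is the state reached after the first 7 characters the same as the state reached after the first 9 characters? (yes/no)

no

State sequence: S0 -1-> S0 -0-> S3 -1-> S4 -0-> S4 -1-> S0 -0-> S3 -0-> S3 -0-> S3 -1-> S4

After x (step 7): S3. After xy (step 9): S4.
They differ (S3 ≠ S4), so y is not a cycle from the state after x; this split is not the one the pumping-lemma construction produces, and pumping y need not keep the string in L(A).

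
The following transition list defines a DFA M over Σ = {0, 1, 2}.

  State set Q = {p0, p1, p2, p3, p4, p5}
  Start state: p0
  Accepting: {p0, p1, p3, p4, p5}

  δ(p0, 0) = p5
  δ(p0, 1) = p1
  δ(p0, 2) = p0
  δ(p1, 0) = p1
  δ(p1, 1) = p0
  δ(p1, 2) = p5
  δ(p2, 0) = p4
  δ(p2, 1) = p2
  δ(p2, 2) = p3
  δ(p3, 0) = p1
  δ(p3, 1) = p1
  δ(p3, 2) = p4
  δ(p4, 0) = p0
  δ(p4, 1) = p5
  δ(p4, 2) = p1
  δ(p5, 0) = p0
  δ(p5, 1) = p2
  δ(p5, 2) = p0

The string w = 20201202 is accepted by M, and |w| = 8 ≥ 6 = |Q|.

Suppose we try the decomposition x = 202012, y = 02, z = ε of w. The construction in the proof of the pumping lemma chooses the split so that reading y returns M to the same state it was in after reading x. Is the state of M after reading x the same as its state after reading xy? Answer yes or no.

Run of M on the first 8 characters of w = 2 0 2 0 1 2 0 2:
  step 0: p0  (start)
  step 1: p0  (read 2: p0→p0)
  step 2: p5  (read 0: p0→p5)
  step 3: p0  (read 2: p5→p0)
  step 4: p5  (read 0: p0→p5)
  step 5: p2  (read 1: p5→p2)
  step 6: p3  (read 2: p2→p3)
  step 7: p1  (read 0: p3→p1)
  step 8: p5  (read 2: p1→p5)

After x (step 6): p3. After xy (step 8): p5.
They differ (p3 ≠ p5), so y is not a cycle from the state after x; this split is not the one the pumping-lemma construction produces, and pumping y need not keep the string in L(M).

no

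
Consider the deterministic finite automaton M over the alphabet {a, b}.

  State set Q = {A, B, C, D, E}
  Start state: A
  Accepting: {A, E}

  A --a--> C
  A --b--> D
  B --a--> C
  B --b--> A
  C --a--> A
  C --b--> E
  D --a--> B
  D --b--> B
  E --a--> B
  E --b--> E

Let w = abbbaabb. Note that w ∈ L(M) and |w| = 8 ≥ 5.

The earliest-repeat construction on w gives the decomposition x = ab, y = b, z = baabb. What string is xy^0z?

abbaabb

xy⁰z = xz = ab·baabb = abbaabb.
Reading y = b takes M from E back to E, so after x the machine is still in E, and z then leads to the accepting state E. Hence abbaabb ∈ L(M).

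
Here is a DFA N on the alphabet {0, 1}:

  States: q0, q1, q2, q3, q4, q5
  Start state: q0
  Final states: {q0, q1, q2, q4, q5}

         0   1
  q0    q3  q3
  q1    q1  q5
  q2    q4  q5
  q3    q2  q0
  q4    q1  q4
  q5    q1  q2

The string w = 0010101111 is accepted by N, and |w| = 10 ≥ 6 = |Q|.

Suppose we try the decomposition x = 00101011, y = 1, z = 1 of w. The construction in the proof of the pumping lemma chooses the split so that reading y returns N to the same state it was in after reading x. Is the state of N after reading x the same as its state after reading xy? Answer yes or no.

State sequence: q0 -0-> q3 -0-> q2 -1-> q5 -0-> q1 -1-> q5 -0-> q1 -1-> q5 -1-> q2 -1-> q5

After x (step 8): q2. After xy (step 9): q5.
They differ (q2 ≠ q5), so y is not a cycle from the state after x; this split is not the one the pumping-lemma construction produces, and pumping y need not keep the string in L(N).

no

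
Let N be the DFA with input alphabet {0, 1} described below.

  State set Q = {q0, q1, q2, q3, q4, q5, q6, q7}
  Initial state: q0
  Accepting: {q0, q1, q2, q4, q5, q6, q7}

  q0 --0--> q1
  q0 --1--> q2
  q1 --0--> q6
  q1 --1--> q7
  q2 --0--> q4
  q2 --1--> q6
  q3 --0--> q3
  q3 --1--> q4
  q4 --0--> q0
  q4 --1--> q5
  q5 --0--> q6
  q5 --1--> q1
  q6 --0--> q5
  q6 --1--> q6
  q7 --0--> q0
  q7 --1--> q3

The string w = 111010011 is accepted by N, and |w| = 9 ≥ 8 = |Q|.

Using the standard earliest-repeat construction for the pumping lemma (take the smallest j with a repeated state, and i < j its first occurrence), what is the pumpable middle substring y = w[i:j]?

1

Run of N on w = 1 1 1 0 1 0 0 1 1:
  step 0: q0  (start)
  step 1: q2  (read 1: q0→q2)
  step 2: q6  (read 1: q2→q6)
  step 3: q6  (read 1: q6→q6)   ← first repeat (q6 seen earlier)
  step 4: q5  (read 0: q6→q5)
  step 5: q1  (read 1: q5→q1)
  step 6: q6  (read 0: q1→q6)
  step 7: q5  (read 0: q6→q5)
  step 8: q1  (read 1: q5→q1)
  step 9: q7  (read 1: q1→q7)

So i = 2, j = 3, giving x = w[0:2] = 11, y = w[2:3] = 1, z = w[3:9] = 010011.
Check: |xy| = 3 ≤ 8 and |y| = 1 ≥ 1. Reading y takes N from q6 back to q6, so every xyⁱz is accepted.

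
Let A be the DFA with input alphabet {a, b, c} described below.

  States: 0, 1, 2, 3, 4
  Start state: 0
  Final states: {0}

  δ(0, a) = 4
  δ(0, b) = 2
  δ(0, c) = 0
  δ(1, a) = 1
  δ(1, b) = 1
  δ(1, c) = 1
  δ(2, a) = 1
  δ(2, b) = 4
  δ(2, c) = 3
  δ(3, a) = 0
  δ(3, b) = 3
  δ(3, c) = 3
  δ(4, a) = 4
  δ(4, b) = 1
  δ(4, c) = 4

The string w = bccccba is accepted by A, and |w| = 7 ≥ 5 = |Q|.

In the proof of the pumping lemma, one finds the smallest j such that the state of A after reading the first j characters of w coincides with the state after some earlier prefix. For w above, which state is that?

Run of A on w = b c c c c b a:
  step 0: 0  (start)
  step 1: 2  (read b: 0→2)
  step 2: 3  (read c: 2→3)
  step 3: 3  (read c: 3→3)   ← first repeat (3 seen earlier)
  step 4: 3  (read c: 3→3)
  step 5: 3  (read c: 3→3)
  step 6: 3  (read b: 3→3)
  step 7: 0  (read a: 3→0)

The earliest repeat is at step j = 3: A is in 3, which it already visited at step i = 2.
Since A has 5 states, any run of length ≥ 5 visits 5+1 states, so by pigeonhole some state repeats within the first 5 steps — that repeat gives the pumpable loop.

3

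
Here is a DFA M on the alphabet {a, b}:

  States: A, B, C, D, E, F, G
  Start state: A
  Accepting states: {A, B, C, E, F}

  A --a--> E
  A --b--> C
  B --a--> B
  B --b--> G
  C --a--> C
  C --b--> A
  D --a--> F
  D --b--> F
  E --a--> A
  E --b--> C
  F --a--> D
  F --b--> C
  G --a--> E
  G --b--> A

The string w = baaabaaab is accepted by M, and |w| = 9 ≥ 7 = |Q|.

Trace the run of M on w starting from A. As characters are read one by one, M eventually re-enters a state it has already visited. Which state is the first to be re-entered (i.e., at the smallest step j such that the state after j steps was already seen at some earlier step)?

C

Run of M on w = b a a a b a a a b:
  step 0: A  (start)
  step 1: C  (read b: A→C)
  step 2: C  (read a: C→C)   ← first repeat (C seen earlier)
  step 3: C  (read a: C→C)
  step 4: C  (read a: C→C)
  step 5: A  (read b: C→A)
  step 6: E  (read a: A→E)
  step 7: A  (read a: E→A)
  step 8: E  (read a: A→E)
  step 9: C  (read b: E→C)

The earliest repeat is at step j = 2: M is in C, which it already visited at step i = 1.
The DFA has 7 states, so the proof of the pumping lemma guarantees a repeated state among the first 7+1 visited; the segment between the two visits is the pumpable y.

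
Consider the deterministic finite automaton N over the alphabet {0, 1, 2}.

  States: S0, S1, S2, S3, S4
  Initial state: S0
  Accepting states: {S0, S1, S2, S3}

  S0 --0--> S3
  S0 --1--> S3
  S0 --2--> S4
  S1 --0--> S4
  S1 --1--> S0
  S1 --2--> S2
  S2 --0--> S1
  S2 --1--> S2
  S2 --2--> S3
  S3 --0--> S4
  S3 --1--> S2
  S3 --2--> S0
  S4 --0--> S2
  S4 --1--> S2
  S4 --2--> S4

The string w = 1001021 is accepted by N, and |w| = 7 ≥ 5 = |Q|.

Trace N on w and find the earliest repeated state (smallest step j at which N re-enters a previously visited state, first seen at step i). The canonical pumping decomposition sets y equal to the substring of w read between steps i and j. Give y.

1

Run of N on w = 1 0 0 1 0 2 1:
  step 0: S0  (start)
  step 1: S3  (read 1: S0→S3)
  step 2: S4  (read 0: S3→S4)
  step 3: S2  (read 0: S4→S2)
  step 4: S2  (read 1: S2→S2)   ← first repeat (S2 seen earlier)
  step 5: S1  (read 0: S2→S1)
  step 6: S2  (read 2: S1→S2)
  step 7: S2  (read 1: S2→S2)

So i = 3, j = 4, giving x = w[0:3] = 100, y = w[3:4] = 1, z = w[4:7] = 021.
Check: |xy| = 4 ≤ 5 and |y| = 1 ≥ 1. Reading y takes N from S2 back to S2, so every xyⁱz is accepted.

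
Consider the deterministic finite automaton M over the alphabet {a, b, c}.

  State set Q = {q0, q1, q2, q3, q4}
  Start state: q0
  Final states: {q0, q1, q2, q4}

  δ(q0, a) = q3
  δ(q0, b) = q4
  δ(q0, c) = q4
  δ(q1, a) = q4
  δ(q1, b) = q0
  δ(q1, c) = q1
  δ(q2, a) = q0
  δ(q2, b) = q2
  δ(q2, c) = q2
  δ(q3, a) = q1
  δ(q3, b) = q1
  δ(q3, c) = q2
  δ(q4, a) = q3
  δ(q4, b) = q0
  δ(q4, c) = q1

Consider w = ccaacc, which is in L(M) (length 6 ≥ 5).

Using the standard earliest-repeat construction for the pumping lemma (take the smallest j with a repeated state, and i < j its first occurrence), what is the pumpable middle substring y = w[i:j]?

ca

Run of M on w = c c a a c c:
  step 0: q0  (start)
  step 1: q4  (read c: q0→q4)
  step 2: q1  (read c: q4→q1)
  step 3: q4  (read a: q1→q4)   ← first repeat (q4 seen earlier)
  step 4: q3  (read a: q4→q3)
  step 5: q2  (read c: q3→q2)
  step 6: q2  (read c: q2→q2)

So i = 1, j = 3, giving x = w[0:1] = c, y = w[1:3] = ca, z = w[3:6] = acc.
Check: |xy| = 3 ≤ 5 and |y| = 2 ≥ 1. Reading y takes M from q4 back to q4, so every xyⁱz is accepted.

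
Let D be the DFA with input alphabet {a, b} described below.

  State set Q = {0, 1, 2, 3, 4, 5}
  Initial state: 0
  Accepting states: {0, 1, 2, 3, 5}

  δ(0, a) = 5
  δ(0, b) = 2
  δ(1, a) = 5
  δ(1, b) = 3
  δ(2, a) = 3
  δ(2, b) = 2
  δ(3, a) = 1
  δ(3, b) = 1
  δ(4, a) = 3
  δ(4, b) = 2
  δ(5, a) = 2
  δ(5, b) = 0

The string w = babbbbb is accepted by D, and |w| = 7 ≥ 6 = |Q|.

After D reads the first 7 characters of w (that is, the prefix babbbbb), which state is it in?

State sequence: 0 -b-> 2 -a-> 3 -b-> 1 -b-> 3 -b-> 1 -b-> 3 -b-> 1

After reading 7 characters, D is in state 1.

1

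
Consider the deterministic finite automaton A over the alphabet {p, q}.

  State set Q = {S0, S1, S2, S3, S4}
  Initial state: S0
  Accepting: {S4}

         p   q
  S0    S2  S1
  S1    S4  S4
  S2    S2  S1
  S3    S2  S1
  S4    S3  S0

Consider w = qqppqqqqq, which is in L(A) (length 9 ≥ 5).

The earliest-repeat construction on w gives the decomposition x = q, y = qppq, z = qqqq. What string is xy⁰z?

qqqqq

xy⁰z = xz = q·qqqq = qqqqq.
Reading y = qppq takes A from S1 back to S1, so after x the machine is still in S1, and z then leads to the accepting state S4. Hence qqqqq ∈ L(A).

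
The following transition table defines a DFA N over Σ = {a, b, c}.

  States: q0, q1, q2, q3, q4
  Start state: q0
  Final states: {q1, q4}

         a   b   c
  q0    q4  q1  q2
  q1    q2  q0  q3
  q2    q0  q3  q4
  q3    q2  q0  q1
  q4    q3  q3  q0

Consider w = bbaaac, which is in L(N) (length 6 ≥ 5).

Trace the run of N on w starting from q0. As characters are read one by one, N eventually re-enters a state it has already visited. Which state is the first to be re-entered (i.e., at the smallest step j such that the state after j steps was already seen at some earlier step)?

Run of N on w = b b a a a c:
  step 0: q0  (start)
  step 1: q1  (read b: q0→q1)
  step 2: q0  (read b: q1→q0)   ← first repeat (q0 seen earlier)
  step 3: q4  (read a: q0→q4)
  step 4: q3  (read a: q4→q3)
  step 5: q2  (read a: q3→q2)
  step 6: q4  (read c: q2→q4)

The earliest repeat is at step j = 2: N is in q0, which it already visited at step i = 0.

q0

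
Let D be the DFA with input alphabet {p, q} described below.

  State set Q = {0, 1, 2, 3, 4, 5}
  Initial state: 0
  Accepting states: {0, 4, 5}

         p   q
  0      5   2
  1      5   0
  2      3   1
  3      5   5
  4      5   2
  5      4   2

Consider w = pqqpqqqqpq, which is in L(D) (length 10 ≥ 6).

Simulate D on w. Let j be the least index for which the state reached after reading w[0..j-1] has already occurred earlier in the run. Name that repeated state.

5

Run of D on w = p q q p q q q q p q:
  step 0: 0  (start)
  step 1: 5  (read p: 0→5)
  step 2: 2  (read q: 5→2)
  step 3: 1  (read q: 2→1)
  step 4: 5  (read p: 1→5)   ← first repeat (5 seen earlier)
  step 5: 2  (read q: 5→2)
  step 6: 1  (read q: 2→1)
  step 7: 0  (read q: 1→0)
  step 8: 2  (read q: 0→2)
  step 9: 3  (read p: 2→3)
  step 10: 5  (read q: 3→5)

The earliest repeat is at step j = 4: D is in 5, which it already visited at step i = 1.
Pumping length from the standard proof: p = 6 (the number of states). The repeated state found above gives |xy| = j ≤ 6 and |y| = j − i ≥ 1.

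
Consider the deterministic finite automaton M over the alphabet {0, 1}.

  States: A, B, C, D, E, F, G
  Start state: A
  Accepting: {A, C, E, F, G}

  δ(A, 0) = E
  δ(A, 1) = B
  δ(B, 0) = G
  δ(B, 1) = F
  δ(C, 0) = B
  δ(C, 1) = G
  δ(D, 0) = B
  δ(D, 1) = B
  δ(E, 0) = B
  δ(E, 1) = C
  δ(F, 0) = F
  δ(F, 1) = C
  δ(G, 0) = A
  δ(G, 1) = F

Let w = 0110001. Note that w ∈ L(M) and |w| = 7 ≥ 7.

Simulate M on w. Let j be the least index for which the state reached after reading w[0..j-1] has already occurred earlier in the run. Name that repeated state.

A

State sequence: A -0-> E -1-> C -1-> G -0-> A -0-> E -0-> B -1-> F
First repeat at step 4: A was already visited.

The earliest repeat is at step j = 4: M is in A, which it already visited at step i = 0.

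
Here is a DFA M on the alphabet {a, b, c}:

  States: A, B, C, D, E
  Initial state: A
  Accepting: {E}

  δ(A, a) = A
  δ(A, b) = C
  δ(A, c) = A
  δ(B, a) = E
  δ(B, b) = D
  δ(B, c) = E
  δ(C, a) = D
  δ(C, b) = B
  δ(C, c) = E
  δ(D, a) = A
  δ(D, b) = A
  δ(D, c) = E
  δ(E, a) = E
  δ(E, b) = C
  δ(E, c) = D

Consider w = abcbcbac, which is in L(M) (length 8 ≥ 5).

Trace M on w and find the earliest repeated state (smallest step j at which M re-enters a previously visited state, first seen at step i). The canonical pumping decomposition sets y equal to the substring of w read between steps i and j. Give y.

State sequence: A -a-> A -b-> C -c-> E -b-> C -c-> E -b-> C -a-> D -c-> E
First repeat at step 1: A was already visited.

So i = 0, j = 1, giving x = w[0:0] = ε, y = w[0:1] = a, z = w[1:8] = bcbcbac.
Check: |xy| = 1 ≤ 5 and |y| = 1 ≥ 1. Reading y takes M from A back to A, so every xyⁱz is accepted.

a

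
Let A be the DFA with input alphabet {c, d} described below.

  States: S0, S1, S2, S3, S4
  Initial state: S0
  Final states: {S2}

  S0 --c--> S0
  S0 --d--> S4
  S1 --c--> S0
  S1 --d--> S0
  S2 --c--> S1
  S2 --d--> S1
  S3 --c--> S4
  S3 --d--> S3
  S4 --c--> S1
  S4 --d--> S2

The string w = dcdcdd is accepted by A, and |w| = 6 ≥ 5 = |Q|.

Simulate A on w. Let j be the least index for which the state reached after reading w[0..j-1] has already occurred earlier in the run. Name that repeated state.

State sequence: S0 -d-> S4 -c-> S1 -d-> S0 -c-> S0 -d-> S4 -d-> S2
First repeat at step 3: S0 was already visited.

The earliest repeat is at step j = 3: A is in S0, which it already visited at step i = 0.
Pumping length from the standard proof: p = 5 (the number of states). The repeated state found above gives |xy| = j ≤ 5 and |y| = j − i ≥ 1.

S0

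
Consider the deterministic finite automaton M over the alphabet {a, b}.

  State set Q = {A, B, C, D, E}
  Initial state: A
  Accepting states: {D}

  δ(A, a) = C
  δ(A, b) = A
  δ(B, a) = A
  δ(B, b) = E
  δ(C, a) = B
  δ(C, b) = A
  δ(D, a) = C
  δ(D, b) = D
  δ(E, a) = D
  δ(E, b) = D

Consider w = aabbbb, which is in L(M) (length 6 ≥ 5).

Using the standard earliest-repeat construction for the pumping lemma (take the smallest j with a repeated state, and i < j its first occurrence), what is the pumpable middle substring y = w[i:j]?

State sequence: A -a-> C -a-> B -b-> E -b-> D -b-> D -b-> D
First repeat at step 5: D was already visited.

So i = 4, j = 5, giving x = w[0:4] = aabb, y = w[4:5] = b, z = w[5:6] = b.
Check: |xy| = 5 ≤ 5 and |y| = 1 ≥ 1. Reading y takes M from D back to D, so every xyⁱz is accepted.

b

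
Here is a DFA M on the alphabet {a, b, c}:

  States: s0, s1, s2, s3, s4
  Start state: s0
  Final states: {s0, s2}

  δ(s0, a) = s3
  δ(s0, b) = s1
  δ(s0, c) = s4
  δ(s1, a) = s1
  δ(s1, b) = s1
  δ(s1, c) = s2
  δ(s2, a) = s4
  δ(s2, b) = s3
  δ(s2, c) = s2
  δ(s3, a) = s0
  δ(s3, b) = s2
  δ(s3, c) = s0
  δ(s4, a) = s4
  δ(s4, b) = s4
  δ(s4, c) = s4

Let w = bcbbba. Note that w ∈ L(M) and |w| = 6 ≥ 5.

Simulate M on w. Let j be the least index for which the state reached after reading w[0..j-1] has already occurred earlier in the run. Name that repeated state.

Run of M on w = b c b b b a:
  step 0: s0  (start)
  step 1: s1  (read b: s0→s1)
  step 2: s2  (read c: s1→s2)
  step 3: s3  (read b: s2→s3)
  step 4: s2  (read b: s3→s2)   ← first repeat (s2 seen earlier)
  step 5: s3  (read b: s2→s3)
  step 6: s0  (read a: s3→s0)

The earliest repeat is at step j = 4: M is in s2, which it already visited at step i = 2.

s2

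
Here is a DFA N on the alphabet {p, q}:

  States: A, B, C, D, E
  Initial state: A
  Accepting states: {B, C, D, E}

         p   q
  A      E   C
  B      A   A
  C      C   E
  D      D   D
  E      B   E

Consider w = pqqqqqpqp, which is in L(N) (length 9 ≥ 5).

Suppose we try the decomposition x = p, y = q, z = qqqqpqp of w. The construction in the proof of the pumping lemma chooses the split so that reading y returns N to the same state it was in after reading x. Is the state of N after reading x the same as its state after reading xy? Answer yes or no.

Run of N on the first 2 characters of w = p q:
  step 0: A  (start)
  step 1: E  (read p: A→E)
  step 2: E  (read q: E→E)

After x (step 1): E. After xy (step 2): E.
They match, so y = q drives N around a cycle from E back to itself; pumping y any number of times keeps N in E before reading z, and xyⁱz ∈ L(N) for every i ≥ 0.

yes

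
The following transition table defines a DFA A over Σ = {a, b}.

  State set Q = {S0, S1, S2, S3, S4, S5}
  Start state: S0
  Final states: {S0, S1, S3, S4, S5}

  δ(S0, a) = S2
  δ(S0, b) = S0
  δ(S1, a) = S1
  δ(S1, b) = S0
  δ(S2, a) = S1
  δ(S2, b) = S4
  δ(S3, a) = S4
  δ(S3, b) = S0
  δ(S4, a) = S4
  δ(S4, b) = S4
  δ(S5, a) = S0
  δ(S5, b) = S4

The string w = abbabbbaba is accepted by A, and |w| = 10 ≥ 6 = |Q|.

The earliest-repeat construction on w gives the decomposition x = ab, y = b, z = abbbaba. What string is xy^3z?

xy^3z = ab·b·b·b·abbbaba = abbbbabbbaba.
Reading y = b takes A from S4 back to S4, so after x·y·y·y the machine is still in S4, and z then leads to the accepting state S4. Hence abbbbabbbaba ∈ L(A).

abbbbabbbaba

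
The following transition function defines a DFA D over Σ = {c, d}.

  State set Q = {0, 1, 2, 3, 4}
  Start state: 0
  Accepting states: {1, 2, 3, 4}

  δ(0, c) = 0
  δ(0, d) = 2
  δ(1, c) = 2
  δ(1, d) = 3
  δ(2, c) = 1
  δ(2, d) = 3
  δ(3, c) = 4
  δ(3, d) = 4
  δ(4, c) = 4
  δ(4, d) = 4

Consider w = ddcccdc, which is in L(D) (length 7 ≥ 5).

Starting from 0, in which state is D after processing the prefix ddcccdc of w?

State sequence: 0 -d-> 2 -d-> 3 -c-> 4 -c-> 4 -c-> 4 -d-> 4 -c-> 4

After reading 7 characters, D is in state 4.
(This kind of state-tracing is the core of the pumping-lemma construction: with 5 states, pigeonhole forces a repeat within the first 5 steps.)

4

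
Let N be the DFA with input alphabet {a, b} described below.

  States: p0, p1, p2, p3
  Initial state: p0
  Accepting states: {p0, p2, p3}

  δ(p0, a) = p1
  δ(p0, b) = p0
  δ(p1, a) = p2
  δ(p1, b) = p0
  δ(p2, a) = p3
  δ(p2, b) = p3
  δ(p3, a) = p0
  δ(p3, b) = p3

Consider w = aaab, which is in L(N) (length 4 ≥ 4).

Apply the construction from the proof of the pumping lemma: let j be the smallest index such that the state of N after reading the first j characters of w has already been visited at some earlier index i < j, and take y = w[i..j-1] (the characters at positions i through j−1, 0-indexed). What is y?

State sequence: p0 -a-> p1 -a-> p2 -a-> p3 -b-> p3
First repeat at step 4: p3 was already visited.

So i = 3, j = 4, giving x = w[0:3] = aaa, y = w[3:4] = b, z = w[4:4] = ε.
Check: |xy| = 4 ≤ 4 and |y| = 1 ≥ 1. Reading y takes N from p3 back to p3, so every xyⁱz is accepted.
Pumping length from the standard proof: p = 4 (the number of states). The repeated state found above gives |xy| = j ≤ 4 and |y| = j − i ≥ 1.

b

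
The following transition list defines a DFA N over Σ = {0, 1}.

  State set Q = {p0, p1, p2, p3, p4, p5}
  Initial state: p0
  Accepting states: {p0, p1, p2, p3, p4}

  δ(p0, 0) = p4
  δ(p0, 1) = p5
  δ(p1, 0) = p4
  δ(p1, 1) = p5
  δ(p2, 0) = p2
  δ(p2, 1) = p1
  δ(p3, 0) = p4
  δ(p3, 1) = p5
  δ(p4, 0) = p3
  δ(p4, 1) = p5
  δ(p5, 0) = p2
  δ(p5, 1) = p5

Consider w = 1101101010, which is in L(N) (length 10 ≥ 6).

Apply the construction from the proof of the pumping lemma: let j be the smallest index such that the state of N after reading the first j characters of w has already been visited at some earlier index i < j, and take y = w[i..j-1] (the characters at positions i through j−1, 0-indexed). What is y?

Run of N on w = 1 1 0 1 1 0 1 0 1 0:
  step 0: p0  (start)
  step 1: p5  (read 1: p0→p5)
  step 2: p5  (read 1: p5→p5)   ← first repeat (p5 seen earlier)
  step 3: p2  (read 0: p5→p2)
  step 4: p1  (read 1: p2→p1)
  step 5: p5  (read 1: p1→p5)
  step 6: p2  (read 0: p5→p2)
  step 7: p1  (read 1: p2→p1)
  step 8: p4  (read 0: p1→p4)
  step 9: p5  (read 1: p4→p5)
  step 10: p2  (read 0: p5→p2)

So i = 1, j = 2, giving x = w[0:1] = 1, y = w[1:2] = 1, z = w[2:10] = 01101010.
Check: |xy| = 2 ≤ 6 and |y| = 1 ≥ 1. Reading y takes N from p5 back to p5, so every xyⁱz is accepted.
With |Q| = 6, pigeonhole forces a state repeat no later than step 6; the substring read between the first and second visits to that state can be pumped.

1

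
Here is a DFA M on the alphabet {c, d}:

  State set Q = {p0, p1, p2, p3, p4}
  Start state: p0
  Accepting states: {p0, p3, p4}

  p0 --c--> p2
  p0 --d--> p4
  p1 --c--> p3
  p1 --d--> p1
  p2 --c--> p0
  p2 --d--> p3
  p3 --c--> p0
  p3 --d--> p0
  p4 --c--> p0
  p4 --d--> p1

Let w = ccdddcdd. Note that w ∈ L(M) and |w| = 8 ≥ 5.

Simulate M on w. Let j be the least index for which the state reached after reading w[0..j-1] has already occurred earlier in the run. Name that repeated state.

Run of M on w = c c d d d c d d:
  step 0: p0  (start)
  step 1: p2  (read c: p0→p2)
  step 2: p0  (read c: p2→p0)   ← first repeat (p0 seen earlier)
  step 3: p4  (read d: p0→p4)
  step 4: p1  (read d: p4→p1)
  step 5: p1  (read d: p1→p1)
  step 6: p3  (read c: p1→p3)
  step 7: p0  (read d: p3→p0)
  step 8: p4  (read d: p0→p4)

The earliest repeat is at step j = 2: M is in p0, which it already visited at step i = 0.
Since M has 5 states, any run of length ≥ 5 visits 5+1 states, so by pigeonhole some state repeats within the first 5 steps — that repeat gives the pumpable loop.

p0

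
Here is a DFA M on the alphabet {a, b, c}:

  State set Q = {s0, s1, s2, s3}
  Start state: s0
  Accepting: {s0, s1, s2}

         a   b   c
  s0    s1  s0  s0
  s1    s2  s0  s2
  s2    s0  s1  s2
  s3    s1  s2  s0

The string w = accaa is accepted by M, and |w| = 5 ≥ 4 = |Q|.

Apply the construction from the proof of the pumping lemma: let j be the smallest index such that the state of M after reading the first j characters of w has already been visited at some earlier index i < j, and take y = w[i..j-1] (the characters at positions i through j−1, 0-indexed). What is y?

State sequence: s0 -a-> s1 -c-> s2 -c-> s2 -a-> s0 -a-> s1
First repeat at step 3: s2 was already visited.

So i = 2, j = 3, giving x = w[0:2] = ac, y = w[2:3] = c, z = w[3:5] = aa.
Check: |xy| = 3 ≤ 4 and |y| = 1 ≥ 1. Reading y takes M from s2 back to s2, so every xyⁱz is accepted.
The DFA has 4 states, so the proof of the pumping lemma guarantees a repeated state among the first 4+1 visited; the segment between the two visits is the pumpable y.

c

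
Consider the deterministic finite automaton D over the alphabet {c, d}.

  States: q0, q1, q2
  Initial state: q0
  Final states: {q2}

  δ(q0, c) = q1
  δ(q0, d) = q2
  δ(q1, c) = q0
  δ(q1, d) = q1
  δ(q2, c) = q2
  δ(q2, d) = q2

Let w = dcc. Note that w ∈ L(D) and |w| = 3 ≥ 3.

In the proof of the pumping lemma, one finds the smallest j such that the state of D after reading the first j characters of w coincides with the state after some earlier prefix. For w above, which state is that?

Run of D on w = d c c:
  step 0: q0  (start)
  step 1: q2  (read d: q0→q2)
  step 2: q2  (read c: q2→q2)   ← first repeat (q2 seen earlier)
  step 3: q2  (read c: q2→q2)

The earliest repeat is at step j = 2: D is in q2, which it already visited at step i = 1.

q2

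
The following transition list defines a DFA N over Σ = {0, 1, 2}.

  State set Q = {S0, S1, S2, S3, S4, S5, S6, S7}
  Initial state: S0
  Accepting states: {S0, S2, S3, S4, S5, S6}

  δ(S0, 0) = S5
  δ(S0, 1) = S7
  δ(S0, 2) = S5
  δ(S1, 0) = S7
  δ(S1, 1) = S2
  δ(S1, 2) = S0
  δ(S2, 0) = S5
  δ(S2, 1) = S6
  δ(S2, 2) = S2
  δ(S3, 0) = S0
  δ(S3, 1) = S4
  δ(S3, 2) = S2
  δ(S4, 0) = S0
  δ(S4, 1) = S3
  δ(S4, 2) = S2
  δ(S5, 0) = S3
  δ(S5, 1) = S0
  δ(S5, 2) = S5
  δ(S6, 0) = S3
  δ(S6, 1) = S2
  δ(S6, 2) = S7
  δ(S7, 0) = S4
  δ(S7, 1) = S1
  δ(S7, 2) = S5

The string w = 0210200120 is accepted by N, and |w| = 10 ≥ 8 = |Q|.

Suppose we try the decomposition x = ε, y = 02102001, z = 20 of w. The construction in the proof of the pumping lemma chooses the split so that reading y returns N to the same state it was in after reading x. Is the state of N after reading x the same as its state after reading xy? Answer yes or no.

Run of N on the first 8 characters of w = 0 2 1 0 2 0 0 1:
  step 0: S0  (start)
  step 1: S5  (read 0: S0→S5)
  step 2: S5  (read 2: S5→S5)
  step 3: S0  (read 1: S5→S0)
  step 4: S5  (read 0: S0→S5)
  step 5: S5  (read 2: S5→S5)
  step 6: S3  (read 0: S5→S3)
  step 7: S0  (read 0: S3→S0)
  step 8: S7  (read 1: S0→S7)

After x (step 0): S0. After xy (step 8): S7.
They differ (S0 ≠ S7), so y is not a cycle from the state after x; this split is not the one the pumping-lemma construction produces, and pumping y need not keep the string in L(N).

no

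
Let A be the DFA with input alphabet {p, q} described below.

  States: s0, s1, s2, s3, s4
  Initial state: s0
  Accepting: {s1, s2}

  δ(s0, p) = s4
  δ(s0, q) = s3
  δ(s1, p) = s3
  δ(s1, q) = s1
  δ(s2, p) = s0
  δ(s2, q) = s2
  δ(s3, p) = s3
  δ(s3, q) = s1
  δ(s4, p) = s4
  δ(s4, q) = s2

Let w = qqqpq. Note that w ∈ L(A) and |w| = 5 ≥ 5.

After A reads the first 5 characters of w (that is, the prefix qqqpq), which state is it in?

State sequence: s0 -q-> s3 -q-> s1 -q-> s1 -p-> s3 -q-> s1

After reading 5 characters, A is in state s1.
(This kind of state-tracing is the core of the pumping-lemma construction: with 5 states, pigeonhole forces a repeat within the first 5 steps.)

s1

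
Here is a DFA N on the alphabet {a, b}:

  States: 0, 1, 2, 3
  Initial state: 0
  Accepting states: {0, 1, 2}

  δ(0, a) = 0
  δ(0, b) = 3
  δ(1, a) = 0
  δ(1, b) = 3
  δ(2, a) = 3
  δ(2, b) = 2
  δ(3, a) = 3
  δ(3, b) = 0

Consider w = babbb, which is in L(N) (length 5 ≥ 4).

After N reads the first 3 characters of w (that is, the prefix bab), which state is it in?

Run of N on the first 3 characters of w = b a b:
  step 0: 0  (start)
  step 1: 3  (read b: 0→3)
  step 2: 3  (read a: 3→3)
  step 3: 0  (read b: 3→0)

After reading 3 characters, N is in state 0.

0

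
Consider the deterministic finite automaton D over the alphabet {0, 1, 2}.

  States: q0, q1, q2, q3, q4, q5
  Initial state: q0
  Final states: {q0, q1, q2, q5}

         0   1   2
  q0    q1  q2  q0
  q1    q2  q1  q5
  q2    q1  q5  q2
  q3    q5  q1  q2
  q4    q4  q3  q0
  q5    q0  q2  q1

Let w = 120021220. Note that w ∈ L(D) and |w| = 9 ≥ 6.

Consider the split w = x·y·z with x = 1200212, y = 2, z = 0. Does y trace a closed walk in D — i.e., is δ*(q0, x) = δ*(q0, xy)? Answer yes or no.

no

Run of D on the first 8 characters of w = 1 2 0 0 2 1 2 2:
  step 0: q0  (start)
  step 1: q2  (read 1: q0→q2)
  step 2: q2  (read 2: q2→q2)
  step 3: q1  (read 0: q2→q1)
  step 4: q2  (read 0: q1→q2)
  step 5: q2  (read 2: q2→q2)
  step 6: q5  (read 1: q2→q5)
  step 7: q1  (read 2: q5→q1)
  step 8: q5  (read 2: q1→q5)

After x (step 7): q1. After xy (step 8): q5.
They differ (q1 ≠ q5), so y is not a cycle from the state after x; this split is not the one the pumping-lemma construction produces, and pumping y need not keep the string in L(D).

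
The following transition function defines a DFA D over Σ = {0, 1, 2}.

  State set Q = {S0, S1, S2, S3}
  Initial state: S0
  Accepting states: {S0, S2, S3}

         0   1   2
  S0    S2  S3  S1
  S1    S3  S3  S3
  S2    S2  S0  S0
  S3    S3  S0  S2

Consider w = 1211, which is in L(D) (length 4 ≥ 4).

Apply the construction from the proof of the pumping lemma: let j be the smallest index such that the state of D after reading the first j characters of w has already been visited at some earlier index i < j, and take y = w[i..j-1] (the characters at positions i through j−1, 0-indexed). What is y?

State sequence: S0 -1-> S3 -2-> S2 -1-> S0 -1-> S3
First repeat at step 3: S0 was already visited.

So i = 0, j = 3, giving x = w[0:0] = ε, y = w[0:3] = 121, z = w[3:4] = 1.
Check: |xy| = 3 ≤ 4 and |y| = 3 ≥ 1. Reading y takes D from S0 back to S0, so every xyⁱz is accepted.
The DFA has 4 states, so the proof of the pumping lemma guarantees a repeated state among the first 4+1 visited; the segment between the two visits is the pumpable y.

121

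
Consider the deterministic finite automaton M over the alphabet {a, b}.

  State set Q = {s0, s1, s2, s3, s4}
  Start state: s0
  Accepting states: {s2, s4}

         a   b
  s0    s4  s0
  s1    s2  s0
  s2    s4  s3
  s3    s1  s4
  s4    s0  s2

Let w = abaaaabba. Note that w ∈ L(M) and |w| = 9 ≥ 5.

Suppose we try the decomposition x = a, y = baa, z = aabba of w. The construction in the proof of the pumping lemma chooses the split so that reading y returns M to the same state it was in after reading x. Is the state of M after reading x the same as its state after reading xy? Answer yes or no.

Run of M on the first 4 characters of w = a b a a:
  step 0: s0  (start)
  step 1: s4  (read a: s0→s4)
  step 2: s2  (read b: s4→s2)
  step 3: s4  (read a: s2→s4)
  step 4: s0  (read a: s4→s0)

After x (step 1): s4. After xy (step 4): s0.
They differ (s4 ≠ s0), so y is not a cycle from the state after x; this split is not the one the pumping-lemma construction produces, and pumping y need not keep the string in L(M).

no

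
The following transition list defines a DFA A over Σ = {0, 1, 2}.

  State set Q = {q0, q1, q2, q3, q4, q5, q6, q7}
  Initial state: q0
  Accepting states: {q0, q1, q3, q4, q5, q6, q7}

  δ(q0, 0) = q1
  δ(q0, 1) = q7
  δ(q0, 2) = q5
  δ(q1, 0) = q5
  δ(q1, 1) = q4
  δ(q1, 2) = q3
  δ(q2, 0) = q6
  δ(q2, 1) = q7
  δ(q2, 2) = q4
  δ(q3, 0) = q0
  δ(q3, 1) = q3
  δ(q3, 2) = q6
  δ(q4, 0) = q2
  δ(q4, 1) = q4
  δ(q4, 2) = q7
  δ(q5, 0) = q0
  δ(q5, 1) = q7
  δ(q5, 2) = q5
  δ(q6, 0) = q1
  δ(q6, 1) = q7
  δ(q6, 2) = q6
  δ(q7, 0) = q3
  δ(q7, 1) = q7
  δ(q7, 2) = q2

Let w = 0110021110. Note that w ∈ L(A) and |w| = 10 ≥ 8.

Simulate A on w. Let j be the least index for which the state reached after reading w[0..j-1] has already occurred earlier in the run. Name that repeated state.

Run of A on w = 0 1 1 0 0 2 1 1 1 0:
  step 0: q0  (start)
  step 1: q1  (read 0: q0→q1)
  step 2: q4  (read 1: q1→q4)
  step 3: q4  (read 1: q4→q4)   ← first repeat (q4 seen earlier)
  step 4: q2  (read 0: q4→q2)
  step 5: q6  (read 0: q2→q6)
  step 6: q6  (read 2: q6→q6)
  step 7: q7  (read 1: q6→q7)
  step 8: q7  (read 1: q7→q7)
  step 9: q7  (read 1: q7→q7)
  step 10: q3  (read 0: q7→q3)

The earliest repeat is at step j = 3: A is in q4, which it already visited at step i = 2.
Since A has 8 states, any run of length ≥ 8 visits 8+1 states, so by pigeonhole some state repeats within the first 8 steps — that repeat gives the pumpable loop.

q4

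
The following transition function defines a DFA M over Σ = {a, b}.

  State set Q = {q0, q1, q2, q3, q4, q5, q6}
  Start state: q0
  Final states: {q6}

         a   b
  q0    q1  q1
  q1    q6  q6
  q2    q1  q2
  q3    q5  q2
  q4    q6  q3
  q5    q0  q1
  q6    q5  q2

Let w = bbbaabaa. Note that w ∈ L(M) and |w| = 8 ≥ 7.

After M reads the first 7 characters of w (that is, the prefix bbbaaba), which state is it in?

q1

State sequence: q0 -b-> q1 -b-> q6 -b-> q2 -a-> q1 -a-> q6 -b-> q2 -a-> q1

After reading 7 characters, M is in state q1.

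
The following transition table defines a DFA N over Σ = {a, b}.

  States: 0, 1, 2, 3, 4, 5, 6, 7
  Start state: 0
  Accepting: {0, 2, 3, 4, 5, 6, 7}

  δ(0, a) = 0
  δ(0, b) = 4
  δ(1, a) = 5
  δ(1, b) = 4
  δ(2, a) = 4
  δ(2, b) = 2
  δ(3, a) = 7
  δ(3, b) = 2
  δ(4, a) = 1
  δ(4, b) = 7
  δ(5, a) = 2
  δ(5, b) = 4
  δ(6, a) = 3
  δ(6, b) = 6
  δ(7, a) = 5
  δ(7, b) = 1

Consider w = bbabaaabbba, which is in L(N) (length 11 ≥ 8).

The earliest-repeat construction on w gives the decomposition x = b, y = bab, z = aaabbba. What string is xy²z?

bbabbabaaabbba

xy^2z = b·bab·bab·aaabbba = bbabbabaaabbba.
Reading y = bab takes N from 4 back to 4, so after x·y·y the machine is still in 4, and z then leads to the accepting state 4. Hence bbabbabaaabbba ∈ L(N).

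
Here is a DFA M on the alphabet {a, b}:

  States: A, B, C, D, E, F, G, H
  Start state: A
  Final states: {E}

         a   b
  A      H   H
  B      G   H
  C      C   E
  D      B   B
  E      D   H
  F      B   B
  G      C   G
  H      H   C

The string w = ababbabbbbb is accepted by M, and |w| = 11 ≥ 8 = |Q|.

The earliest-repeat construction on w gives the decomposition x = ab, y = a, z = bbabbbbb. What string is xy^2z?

xy^2z = ab·a·a·bbabbbbb = abaabbabbbbb.
Reading y = a takes M from C back to C, so after x·y·y the machine is still in C, and z then leads to the accepting state E. Hence abaabbabbbbb ∈ L(M).

abaabbabbbbb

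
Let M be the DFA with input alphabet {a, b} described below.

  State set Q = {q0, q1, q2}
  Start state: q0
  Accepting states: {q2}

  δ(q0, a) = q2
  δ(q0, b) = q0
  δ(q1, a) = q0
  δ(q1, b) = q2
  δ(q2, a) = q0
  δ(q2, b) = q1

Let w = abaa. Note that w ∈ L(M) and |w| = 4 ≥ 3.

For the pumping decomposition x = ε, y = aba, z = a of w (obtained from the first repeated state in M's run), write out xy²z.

abaabaa

xy^2z = ε·aba·aba·a = abaabaa.
Reading y = aba takes M from q0 back to q0, so after x·y·y the machine is still in q0, and z then leads to the accepting state q2. Hence abaabaa ∈ L(M).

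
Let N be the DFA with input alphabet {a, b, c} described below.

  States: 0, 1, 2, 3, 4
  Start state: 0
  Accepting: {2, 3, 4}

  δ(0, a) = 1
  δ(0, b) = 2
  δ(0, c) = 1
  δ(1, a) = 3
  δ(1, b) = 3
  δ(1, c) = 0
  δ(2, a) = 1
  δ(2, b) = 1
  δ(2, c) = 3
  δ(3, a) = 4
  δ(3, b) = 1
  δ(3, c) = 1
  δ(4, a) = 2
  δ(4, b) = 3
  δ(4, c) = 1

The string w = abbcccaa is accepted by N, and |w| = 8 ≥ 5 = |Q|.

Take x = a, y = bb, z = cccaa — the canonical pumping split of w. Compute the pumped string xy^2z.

abbbbcccaa

xy^2z = a·bb·bb·cccaa = abbbbcccaa.
Reading y = bb takes N from 1 back to 1, so after x·y·y the machine is still in 1, and z then leads to the accepting state 3. Hence abbbbcccaa ∈ L(N).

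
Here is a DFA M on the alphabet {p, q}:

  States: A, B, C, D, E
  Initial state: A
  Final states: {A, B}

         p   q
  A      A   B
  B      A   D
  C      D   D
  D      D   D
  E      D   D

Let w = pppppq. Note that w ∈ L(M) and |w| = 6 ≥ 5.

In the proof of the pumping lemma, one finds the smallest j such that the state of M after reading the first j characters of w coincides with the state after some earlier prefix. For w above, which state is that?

Run of M on w = p p p p p q:
  step 0: A  (start)
  step 1: A  (read p: A→A)   ← first repeat (A seen earlier)
  step 2: A  (read p: A→A)
  step 3: A  (read p: A→A)
  step 4: A  (read p: A→A)
  step 5: A  (read p: A→A)
  step 6: B  (read q: A→B)

The earliest repeat is at step j = 1: M is in A, which it already visited at step i = 0.
Pumping length from the standard proof: p = 5 (the number of states). The repeated state found above gives |xy| = j ≤ 5 and |y| = j − i ≥ 1.

A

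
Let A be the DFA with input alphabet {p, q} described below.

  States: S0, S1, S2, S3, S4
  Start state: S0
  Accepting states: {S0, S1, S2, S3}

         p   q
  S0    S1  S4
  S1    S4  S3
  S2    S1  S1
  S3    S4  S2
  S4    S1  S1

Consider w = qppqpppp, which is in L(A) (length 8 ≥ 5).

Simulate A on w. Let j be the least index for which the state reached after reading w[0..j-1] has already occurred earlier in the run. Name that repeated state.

S4

State sequence: S0 -q-> S4 -p-> S1 -p-> S4 -q-> S1 -p-> S4 -p-> S1 -p-> S4 -p-> S1
First repeat at step 3: S4 was already visited.

The earliest repeat is at step j = 3: A is in S4, which it already visited at step i = 1.
The DFA has 5 states, so the proof of the pumping lemma guarantees a repeated state among the first 5+1 visited; the segment between the two visits is the pumpable y.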